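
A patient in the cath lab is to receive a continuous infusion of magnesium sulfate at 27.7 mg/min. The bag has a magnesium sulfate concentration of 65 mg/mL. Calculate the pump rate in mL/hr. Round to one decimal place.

27.7 mg/min × 60 min/hr = 1662 mg/hr
Rate = 1662 mg/hr ÷ 65 mg/mL = 25.56923 mL/hr

25.6 mL/hr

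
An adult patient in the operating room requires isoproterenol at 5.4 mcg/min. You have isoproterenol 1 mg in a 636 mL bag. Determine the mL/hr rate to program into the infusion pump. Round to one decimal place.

206.1 mL/hr

5.4 mcg/min × 60 min/hr = 324 mcg/hr
Concentration = 1 mg ÷ 636 mL = 0.001572327 mg/mL = 1.572327 mcg/mL
Rate = 324 mcg/hr ÷ 1.572327 mcg/mL = 206.064 mL/hr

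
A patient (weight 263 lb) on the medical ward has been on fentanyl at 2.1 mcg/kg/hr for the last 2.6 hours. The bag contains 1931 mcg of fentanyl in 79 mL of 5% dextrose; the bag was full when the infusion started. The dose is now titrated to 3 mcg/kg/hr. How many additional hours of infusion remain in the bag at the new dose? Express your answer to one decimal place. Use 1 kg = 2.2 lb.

3.6 hours

Initial rate:
Weight = 263 lb ÷ 2.2 lb/kg = 119.5455 kg
Dose = 2.1 mcg/kg/hr × 119.5455 kg = 251.0455 mcg/hr
Concentration = 1931 mcg ÷ 79 mL = 24.44304 mcg/mL
Rate = 251.0455 mcg/hr ÷ 24.44304 mcg/mL = 10.27063 mL/hr
Volume infused so far = 10.27063 mL/hr × 2.6 hr = 26.70364 mL
Volume remaining = 79 − 26.70364 = 52.29636 mL
New rate:
Dose = 3 mcg/kg/hr × 119.5455 kg = 358.6364 mcg/hr
Rate = 358.6364 mcg/hr ÷ 24.44304 mcg/mL = 14.67233 mL/hr
Time remaining = 52.29636 mL ÷ 14.67233 mL/hr = 3.564284 hr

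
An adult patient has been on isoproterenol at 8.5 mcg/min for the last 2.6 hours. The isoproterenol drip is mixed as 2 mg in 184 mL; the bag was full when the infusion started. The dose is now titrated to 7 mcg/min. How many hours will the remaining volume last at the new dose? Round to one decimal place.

1.6 hours

Initial rate:
8.5 mcg/min × 60 min/hr = 510 mcg/hr
Concentration = 2 mg ÷ 184 mL = 0.01086957 mg/mL = 10.86957 mcg/mL
Rate = 510 mcg/hr ÷ 10.86957 mcg/mL = 46.92 mL/hr
Volume infused so far = 46.92 mL/hr × 2.6 hr = 121.992 mL
Volume remaining = 184 − 121.992 = 62.008 mL
New rate:
7 mcg/min × 60 min/hr = 420 mcg/hr
Rate = 420 mcg/hr ÷ 10.86957 mcg/mL = 38.64 mL/hr
Time remaining = 62.008 mL ÷ 38.64 mL/hr = 1.604762 hr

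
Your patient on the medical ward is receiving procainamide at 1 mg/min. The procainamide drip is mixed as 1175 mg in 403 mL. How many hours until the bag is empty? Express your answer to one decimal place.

19.6 hours

1 mg/min × 60 min/hr = 60 mg/hr
Concentration = 1175 mg ÷ 403 mL = 2.915633 mg/mL
Rate = 60 mg/hr ÷ 2.915633 mg/mL = 20.57872 mL/hr
Duration = 403 mL ÷ 20.57872 mL/hr = 19.58333 hr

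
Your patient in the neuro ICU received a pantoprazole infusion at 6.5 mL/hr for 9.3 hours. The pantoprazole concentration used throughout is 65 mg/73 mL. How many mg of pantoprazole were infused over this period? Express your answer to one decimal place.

Concentration = 65 mg ÷ 73 mL = 0.890411 mg/mL
Drug rate = 6.5 mL/hr × 0.890411 mg/mL = 5.787671 mg/hr
Total = 5.787671 mg/hr × 9.3 hr = 53.82534 mg

53.8 mg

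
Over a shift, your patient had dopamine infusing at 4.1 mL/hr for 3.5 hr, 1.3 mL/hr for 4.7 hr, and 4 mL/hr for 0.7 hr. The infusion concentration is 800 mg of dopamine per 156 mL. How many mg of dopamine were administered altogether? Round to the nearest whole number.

Concentration = 800 mg ÷ 156 mL = 5.128205 mg/mL
Stage 1: 4.1 mL/hr × 3.5 hr = 14.35 mL → 14.35 mL × 5.128205 mg/mL = 73.58974 mg
Stage 2: 1.3 mL/hr × 4.7 hr = 6.11 mL → 6.11 mL × 5.128205 mg/mL = 31.33333 mg
Stage 3: 4 mL/hr × 0.7 hr = 2.8 mL → 2.8 mL × 5.128205 mg/mL = 14.35897 mg
Total = 73.58974 + 31.33333 + 14.35897 = 119.2821 mg

119 mg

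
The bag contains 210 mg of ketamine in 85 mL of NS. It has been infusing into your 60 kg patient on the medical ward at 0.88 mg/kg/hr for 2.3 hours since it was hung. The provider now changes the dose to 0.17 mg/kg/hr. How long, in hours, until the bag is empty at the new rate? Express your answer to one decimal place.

8.7 hours

Initial rate:
Dose = 0.88 mg/kg/hr × 60 kg = 52.8 mg/hr
Concentration = 210 mg ÷ 85 mL = 2.470588 mg/mL
Rate = 52.8 mg/hr ÷ 2.470588 mg/mL = 21.37143 mL/hr
Volume infused so far = 21.37143 mL/hr × 2.3 hr = 49.15429 mL
Volume remaining = 85 − 49.15429 = 35.84571 mL
New rate:
Dose = 0.17 mg/kg/hr × 60 kg = 10.2 mg/hr
Rate = 10.2 mg/hr ÷ 2.470588 mg/mL = 4.128571 mL/hr
Time remaining = 35.84571 mL ÷ 4.128571 mL/hr = 8.682353 hr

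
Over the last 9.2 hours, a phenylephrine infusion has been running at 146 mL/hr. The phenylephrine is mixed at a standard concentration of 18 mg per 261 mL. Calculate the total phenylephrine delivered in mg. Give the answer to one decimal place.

Concentration = 18 mg ÷ 261 mL = 0.06896552 mg/mL = 68.96552 mcg/mL
Drug rate = 146 mL/hr × 68.96552 mcg/mL = 10068.97 mcg/hr
Total = 10068.97 mcg/hr × 9.2 hr = 92634.48 mcg = 92.63448 mg

92.6 mg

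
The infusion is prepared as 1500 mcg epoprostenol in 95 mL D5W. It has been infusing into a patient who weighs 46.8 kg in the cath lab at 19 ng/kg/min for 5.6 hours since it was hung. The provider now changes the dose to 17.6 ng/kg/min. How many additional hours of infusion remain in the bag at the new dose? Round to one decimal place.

Initial rate:
Dose = 19 ng/kg/min × 46.8 kg = 889.2 ng/min
889.2 ng/min × 60 min/hr = 53352 ng/hr
Concentration = 1500 mcg ÷ 95 mL = 15.78947 mcg/mL = 15789.47 ng/mL
Rate = 53352 ng/hr ÷ 15789.47 ng/mL = 3.37896 mL/hr
Volume infused so far = 3.37896 mL/hr × 5.6 hr = 18.92218 mL
Volume remaining = 95 − 18.92218 = 76.07782 mL
New rate:
Dose = 17.6 ng/kg/min × 46.8 kg = 823.68 ng/min
823.68 ng/min × 60 min/hr = 49420.8 ng/hr
Rate = 49420.8 ng/hr ÷ 15789.47 ng/mL = 3.129984 mL/hr
Time remaining = 76.07782 mL ÷ 3.129984 mL/hr = 24.30614 hr

24.3 hours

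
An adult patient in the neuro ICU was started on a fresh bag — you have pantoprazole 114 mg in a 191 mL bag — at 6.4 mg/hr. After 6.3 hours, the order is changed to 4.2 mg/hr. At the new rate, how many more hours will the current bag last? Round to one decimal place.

Initial rate:
Concentration = 114 mg ÷ 191 mL = 0.5968586 mg/mL
Rate = 6.4 mg/hr ÷ 0.5968586 mg/mL = 10.72281 mL/hr
Volume infused so far = 10.72281 mL/hr × 6.3 hr = 67.55368 mL
Volume remaining = 191 − 67.55368 = 123.4463 mL
New rate:
Rate = 4.2 mg/hr ÷ 0.5968586 mg/mL = 7.036842 mL/hr
Time remaining = 123.4463 mL ÷ 7.036842 mL/hr = 17.54286 hr

17.5 hours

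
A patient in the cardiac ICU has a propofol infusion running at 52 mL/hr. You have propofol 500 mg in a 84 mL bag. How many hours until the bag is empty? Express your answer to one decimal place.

Duration = 84 mL ÷ 52 mL/hr = 1.615385 hr

1.6 hours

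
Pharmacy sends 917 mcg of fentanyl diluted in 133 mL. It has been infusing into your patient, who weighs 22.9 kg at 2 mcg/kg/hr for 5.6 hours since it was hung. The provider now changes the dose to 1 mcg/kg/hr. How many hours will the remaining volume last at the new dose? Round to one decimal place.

28.8 hours

Initial rate:
Dose = 2 mcg/kg/hr × 22.9 kg = 45.8 mcg/hr
Concentration = 917 mcg ÷ 133 mL = 6.894737 mcg/mL
Rate = 45.8 mcg/hr ÷ 6.894737 mcg/mL = 6.642748 mL/hr
Volume infused so far = 6.642748 mL/hr × 5.6 hr = 37.19939 mL
Volume remaining = 133 − 37.19939 = 95.80061 mL
New rate:
Dose = 1 mcg/kg/hr × 22.9 kg = 22.9 mcg/hr
Rate = 22.9 mcg/hr ÷ 6.894737 mcg/mL = 3.321374 mL/hr
Time remaining = 95.80061 mL ÷ 3.321374 mL/hr = 28.84367 hr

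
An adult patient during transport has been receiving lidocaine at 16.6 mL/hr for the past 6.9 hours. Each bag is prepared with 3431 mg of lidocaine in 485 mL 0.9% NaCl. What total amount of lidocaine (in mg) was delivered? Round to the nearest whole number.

Concentration = 3431 mg ÷ 485 mL = 7.074227 mg/mL
Drug rate = 16.6 mL/hr × 7.074227 mg/mL = 117.4322 mg/hr
Total = 117.4322 mg/hr × 6.9 hr = 810.2819 mg

810 mg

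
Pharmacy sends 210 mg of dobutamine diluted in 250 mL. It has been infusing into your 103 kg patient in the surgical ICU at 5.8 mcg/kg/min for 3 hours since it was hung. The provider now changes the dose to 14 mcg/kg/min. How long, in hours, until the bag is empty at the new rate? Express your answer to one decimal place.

Initial rate:
Dose = 5.8 mcg/kg/min × 103 kg = 597.4 mcg/min
597.4 mcg/min × 60 min/hr = 35844 mcg/hr
Concentration = 210 mg ÷ 250 mL = 0.84 mg/mL = 840 mcg/mL
Rate = 35844 mcg/hr ÷ 840 mcg/mL = 42.67143 mL/hr
Volume infused so far = 42.67143 mL/hr × 3 hr = 128.0143 mL
Volume remaining = 250 − 128.0143 = 121.9857 mL
New rate:
Dose = 14 mcg/kg/min × 103 kg = 1442 mcg/min
1442 mcg/min × 60 min/hr = 86520 mcg/hr
Rate = 86520 mcg/hr ÷ 840 mcg/mL = 103 mL/hr
Time remaining = 121.9857 mL ÷ 103 mL/hr = 1.184327 hr

1.2 hours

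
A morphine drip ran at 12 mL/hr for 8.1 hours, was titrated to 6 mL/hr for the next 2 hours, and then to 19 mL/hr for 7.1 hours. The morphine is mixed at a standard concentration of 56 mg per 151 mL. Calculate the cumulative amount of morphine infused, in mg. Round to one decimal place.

90.5 mg

Concentration = 56 mg ÷ 151 mL = 0.3708609 mg/mL
Stage 1: 12 mL/hr × 8.1 hr = 97.2 mL → 97.2 mL × 0.3708609 mg/mL = 36.04768 mg
Stage 2: 6 mL/hr × 2 hr = 12 mL → 12 mL × 0.3708609 mg/mL = 4.450331 mg
Stage 3: 19 mL/hr × 7.1 hr = 134.9 mL → 134.9 mL × 0.3708609 mg/mL = 50.02914 mg
Total = 36.04768 + 4.450331 + 50.02914 = 90.52715 mg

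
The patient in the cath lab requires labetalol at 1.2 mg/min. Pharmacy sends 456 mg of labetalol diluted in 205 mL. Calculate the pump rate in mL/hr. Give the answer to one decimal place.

32.4 mL/hr

1.2 mg/min × 60 min/hr = 72 mg/hr
Concentration = 456 mg ÷ 205 mL = 2.22439 mg/mL
Rate = 72 mg/hr ÷ 2.22439 mg/mL = 32.36842 mL/hr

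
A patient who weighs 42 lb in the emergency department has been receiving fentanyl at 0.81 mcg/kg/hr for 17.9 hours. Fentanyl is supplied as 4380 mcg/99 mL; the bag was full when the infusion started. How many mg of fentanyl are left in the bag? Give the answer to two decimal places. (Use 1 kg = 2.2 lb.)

4.10 mg

Weight = 42 lb ÷ 2.2 lb/kg = 19.09091 kg
Dose = 0.81 mcg/kg/hr × 19.09091 kg = 15.46364 mcg/hr
Concentration = 4380 mcg ÷ 99 mL = 44.24242 mcg/mL
Rate = 15.46364 mcg/hr ÷ 44.24242 mcg/mL = 0.3495205 mL/hr
Volume infused = 0.3495205 mL/hr × 17.9 hr = 6.256418 mL
Volume remaining = 99 − 6.256418 = 92.74358 mL
Drug remaining = 92.74358 mL × 44.24242 mcg/mL = 4103.201 mcg = 4.103201 mg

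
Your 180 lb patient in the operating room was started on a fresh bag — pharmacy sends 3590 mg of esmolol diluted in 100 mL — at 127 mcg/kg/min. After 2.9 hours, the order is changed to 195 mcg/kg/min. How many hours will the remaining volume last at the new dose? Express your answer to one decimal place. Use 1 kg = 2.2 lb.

Initial rate:
Weight = 180 lb ÷ 2.2 lb/kg = 81.81818 kg
Dose = 127 mcg/kg/min × 81.81818 kg = 10390.91 mcg/min
10390.91 mcg/min × 60 min/hr = 623454.5 mcg/hr
Concentration = 3590 mg ÷ 100 mL = 35.9 mg/mL = 35900 mcg/mL
Rate = 623454.5 mcg/hr ÷ 35900 mcg/mL = 17.36642 mL/hr
Volume infused so far = 17.36642 mL/hr × 2.9 hr = 50.36262 mL
Volume remaining = 100 − 50.36262 = 49.63738 mL
New rate:
Dose = 195 mcg/kg/min × 81.81818 kg = 15954.55 mcg/min
15954.55 mcg/min × 60 min/hr = 957272.7 mcg/hr
Rate = 957272.7 mcg/hr ÷ 35900 mcg/mL = 26.66498 mL/hr
Time remaining = 49.63738 mL ÷ 26.66498 mL/hr = 1.861519 hr

1.9 hours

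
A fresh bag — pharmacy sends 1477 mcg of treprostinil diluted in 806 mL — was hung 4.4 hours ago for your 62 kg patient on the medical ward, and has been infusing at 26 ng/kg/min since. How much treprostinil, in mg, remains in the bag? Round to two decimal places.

1.05 mg

Dose = 26 ng/kg/min × 62 kg = 1612 ng/min
1612 ng/min × 60 min/hr = 96720 ng/hr
Concentration = 1477 mcg ÷ 806 mL = 1.832506 mcg/mL = 1832.506 ng/mL
Rate = 96720 ng/hr ÷ 1832.506 ng/mL = 52.78018 mL/hr
Volume infused = 52.78018 mL/hr × 4.4 hr = 232.2328 mL
Volume remaining = 806 − 232.2328 = 573.7672 mL
Drug remaining = 573.7672 mL × 1832.506 ng/mL = 1051432 ng = 1.051432 mg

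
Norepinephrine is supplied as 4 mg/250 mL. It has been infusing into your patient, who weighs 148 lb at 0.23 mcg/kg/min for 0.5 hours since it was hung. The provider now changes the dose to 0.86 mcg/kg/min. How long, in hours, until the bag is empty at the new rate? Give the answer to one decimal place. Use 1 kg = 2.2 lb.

Initial rate:
Weight = 148 lb ÷ 2.2 lb/kg = 67.27273 kg
Dose = 0.23 mcg/kg/min × 67.27273 kg = 15.47273 mcg/min
15.47273 mcg/min × 60 min/hr = 928.3636 mcg/hr
Concentration = 4 mg ÷ 250 mL = 0.016 mg/mL = 16 mcg/mL
Rate = 928.3636 mcg/hr ÷ 16 mcg/mL = 58.02273 mL/hr
Volume infused so far = 58.02273 mL/hr × 0.5 hr = 29.01136 mL
Volume remaining = 250 − 29.01136 = 220.9886 mL
New rate:
Dose = 0.86 mcg/kg/min × 67.27273 kg = 57.85455 mcg/min
57.85455 mcg/min × 60 min/hr = 3471.273 mcg/hr
Rate = 3471.273 mcg/hr ÷ 16 mcg/mL = 216.9545 mL/hr
Time remaining = 220.9886 mL ÷ 216.9545 mL/hr = 1.018594 hr

1.0 hours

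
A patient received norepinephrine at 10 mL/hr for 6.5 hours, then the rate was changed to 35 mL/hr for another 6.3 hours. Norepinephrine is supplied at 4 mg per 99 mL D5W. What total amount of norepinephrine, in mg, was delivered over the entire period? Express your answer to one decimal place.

Concentration = 4 mg ÷ 99 mL = 0.04040404 mg/mL
Stage 1: 10 mL/hr × 6.5 hr = 65 mL → 65 mL × 0.04040404 mg/mL = 2.626263 mg
Stage 2: 35 mL/hr × 6.3 hr = 220.5 mL → 220.5 mL × 0.04040404 mg/mL = 8.909091 mg
Total = 2.626263 + 8.909091 = 11.53535 mg

11.5 mg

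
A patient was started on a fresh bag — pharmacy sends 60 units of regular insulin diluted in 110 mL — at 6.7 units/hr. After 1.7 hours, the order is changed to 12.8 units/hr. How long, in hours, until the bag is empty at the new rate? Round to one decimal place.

Initial rate:
Concentration = 60 units ÷ 110 mL = 0.5454545 units/mL
Rate = 6.7 units/hr ÷ 0.5454545 units/mL = 12.28333 mL/hr
Volume infused so far = 12.28333 mL/hr × 1.7 hr = 20.88167 mL
Volume remaining = 110 − 20.88167 = 89.11833 mL
New rate:
Rate = 12.8 units/hr ÷ 0.5454545 units/mL = 23.46667 mL/hr
Time remaining = 89.11833 mL ÷ 23.46667 mL/hr = 3.797656 hr

3.8 hours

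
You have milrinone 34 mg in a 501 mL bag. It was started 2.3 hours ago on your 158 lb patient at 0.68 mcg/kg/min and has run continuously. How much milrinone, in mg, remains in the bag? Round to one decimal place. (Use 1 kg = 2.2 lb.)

Weight = 158 lb ÷ 2.2 lb/kg = 71.81818 kg
Dose = 0.68 mcg/kg/min × 71.81818 kg = 48.83636 mcg/min
48.83636 mcg/min × 60 min/hr = 2930.182 mcg/hr
Concentration = 34 mg ÷ 501 mL = 0.06786427 mg/mL = 67.86427 mcg/mL
Rate = 2930.182 mcg/hr ÷ 67.86427 mcg/mL = 43.17709 mL/hr
Volume infused = 43.17709 mL/hr × 2.3 hr = 99.30731 mL
Volume remaining = 501 − 99.30731 = 401.6927 mL
Drug remaining = 401.6927 mL × 67.86427 mcg/mL = 27260.58 mcg = 27.26058 mg

27.3 mg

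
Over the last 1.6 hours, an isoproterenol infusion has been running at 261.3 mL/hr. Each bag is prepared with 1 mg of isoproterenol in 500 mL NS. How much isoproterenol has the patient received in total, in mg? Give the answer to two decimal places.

0.84 mg

Concentration = 1 mg ÷ 500 mL = 0.002 mg/mL = 2 mcg/mL
Drug rate = 261.3 mL/hr × 2 mcg/mL = 522.6 mcg/hr
Total = 522.6 mcg/hr × 1.6 hr = 836.16 mcg = 0.83616 mg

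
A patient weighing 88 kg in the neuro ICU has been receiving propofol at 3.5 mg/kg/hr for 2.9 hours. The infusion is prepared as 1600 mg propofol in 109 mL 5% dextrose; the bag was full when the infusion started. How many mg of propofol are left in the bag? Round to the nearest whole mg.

Dose = 3.5 mg/kg/hr × 88 kg = 308 mg/hr
Concentration = 1600 mg ÷ 109 mL = 14.6789 mg/mL
Rate = 308 mg/hr ÷ 14.6789 mg/mL = 20.9825 mL/hr
Volume infused = 20.9825 mL/hr × 2.9 hr = 60.84925 mL
Volume remaining = 109 − 60.84925 = 48.15075 mL
Drug remaining = 48.15075 mL × 14.6789 mg/mL = 706.8 mg

707 mg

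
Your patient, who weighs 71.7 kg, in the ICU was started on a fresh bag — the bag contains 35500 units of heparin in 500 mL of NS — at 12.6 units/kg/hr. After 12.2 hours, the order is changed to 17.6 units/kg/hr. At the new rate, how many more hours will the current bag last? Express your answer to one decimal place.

Initial rate:
Dose = 12.6 units/kg/hr × 71.7 kg = 903.42 units/hr
Concentration = 35500 units ÷ 500 mL = 71 units/mL
Rate = 903.42 units/hr ÷ 71 units/mL = 12.72423 mL/hr
Volume infused so far = 12.72423 mL/hr × 12.2 hr = 155.2355 mL
Volume remaining = 500 − 155.2355 = 344.7645 mL
New rate:
Dose = 17.6 units/kg/hr × 71.7 kg = 1261.92 units/hr
Rate = 1261.92 units/hr ÷ 71 units/mL = 17.77352 mL/hr
Time remaining = 344.7645 mL ÷ 17.77352 mL/hr = 19.39764 hr

19.4 hours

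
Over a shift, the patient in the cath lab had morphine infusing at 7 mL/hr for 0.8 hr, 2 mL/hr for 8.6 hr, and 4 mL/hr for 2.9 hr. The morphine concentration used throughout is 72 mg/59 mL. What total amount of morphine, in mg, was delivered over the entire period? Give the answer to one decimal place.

Concentration = 72 mg ÷ 59 mL = 1.220339 mg/mL
Stage 1: 7 mL/hr × 0.8 hr = 5.6 mL → 5.6 mL × 1.220339 mg/mL = 6.833898 mg
Stage 2: 2 mL/hr × 8.6 hr = 17.2 mL → 17.2 mL × 1.220339 mg/mL = 20.98983 mg
Stage 3: 4 mL/hr × 2.9 hr = 11.6 mL → 11.6 mL × 1.220339 mg/mL = 14.15593 mg
Total = 6.833898 + 20.98983 + 14.15593 = 41.97966 mg

42.0 mg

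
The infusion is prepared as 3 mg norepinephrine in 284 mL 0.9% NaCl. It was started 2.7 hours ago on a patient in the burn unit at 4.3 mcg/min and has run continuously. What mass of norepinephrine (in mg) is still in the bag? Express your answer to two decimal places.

2.30 mg

4.3 mcg/min × 60 min/hr = 258 mcg/hr
Concentration = 3 mg ÷ 284 mL = 0.01056338 mg/mL = 10.56338 mcg/mL
Rate = 258 mcg/hr ÷ 10.56338 mcg/mL = 24.424 mL/hr
Volume infused = 24.424 mL/hr × 2.7 hr = 65.9448 mL
Volume remaining = 284 − 65.9448 = 218.0552 mL
Drug remaining = 218.0552 mL × 10.56338 mcg/mL = 2303.4 mcg = 2.3034 mg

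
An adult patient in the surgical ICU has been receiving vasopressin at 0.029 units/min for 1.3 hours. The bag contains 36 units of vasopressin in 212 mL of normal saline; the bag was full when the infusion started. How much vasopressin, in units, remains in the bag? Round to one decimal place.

33.7 units

0.029 units/min × 60 min/hr = 1.74 units/hr
Concentration = 36 units ÷ 212 mL = 0.1698113 units/mL
Rate = 1.74 units/hr ÷ 0.1698113 units/mL = 10.24667 mL/hr
Volume infused = 10.24667 mL/hr × 1.3 hr = 13.32067 mL
Volume remaining = 212 − 13.32067 = 198.6793 mL
Drug remaining = 198.6793 mL × 0.1698113 units/mL = 33.738 units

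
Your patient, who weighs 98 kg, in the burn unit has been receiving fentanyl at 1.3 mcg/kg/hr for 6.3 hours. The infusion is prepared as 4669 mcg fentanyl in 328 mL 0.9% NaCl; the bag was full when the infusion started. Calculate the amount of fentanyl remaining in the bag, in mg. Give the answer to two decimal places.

Dose = 1.3 mcg/kg/hr × 98 kg = 127.4 mcg/hr
Concentration = 4669 mcg ÷ 328 mL = 14.23476 mcg/mL
Rate = 127.4 mcg/hr ÷ 14.23476 mcg/mL = 8.949925 mL/hr
Volume infused = 8.949925 mL/hr × 6.3 hr = 56.38453 mL
Volume remaining = 328 − 56.38453 = 271.6155 mL
Drug remaining = 271.6155 mL × 14.23476 mcg/mL = 3866.38 mcg = 3.86638 mg

3.87 mg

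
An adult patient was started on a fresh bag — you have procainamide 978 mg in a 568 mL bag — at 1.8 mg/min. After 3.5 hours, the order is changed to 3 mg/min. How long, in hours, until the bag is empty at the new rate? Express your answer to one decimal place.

3.3 hours

Initial rate:
1.8 mg/min × 60 min/hr = 108 mg/hr
Concentration = 978 mg ÷ 568 mL = 1.721831 mg/mL
Rate = 108 mg/hr ÷ 1.721831 mg/mL = 62.72393 mL/hr
Volume infused so far = 62.72393 mL/hr × 3.5 hr = 219.5337 mL
Volume remaining = 568 − 219.5337 = 348.4663 mL
New rate:
3 mg/min × 60 min/hr = 180 mg/hr
Rate = 180 mg/hr ÷ 1.721831 mg/mL = 104.5399 mL/hr
Time remaining = 348.4663 mL ÷ 104.5399 mL/hr = 3.333333 hr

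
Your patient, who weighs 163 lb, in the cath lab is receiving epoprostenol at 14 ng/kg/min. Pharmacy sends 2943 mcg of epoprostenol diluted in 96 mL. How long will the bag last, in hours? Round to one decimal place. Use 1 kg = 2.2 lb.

Weight = 163 lb ÷ 2.2 lb/kg = 74.09091 kg
Dose = 14 ng/kg/min × 74.09091 kg = 1037.273 ng/min
1037.273 ng/min × 60 min/hr = 62236.36 ng/hr
Concentration = 2943 mcg ÷ 96 mL = 30.65625 mcg/mL = 30656.25 ng/mL
Rate = 62236.36 ng/hr ÷ 30656.25 ng/mL = 2.030136 mL/hr
Duration = 96 mL ÷ 2.030136 mL/hr = 47.28747 hr

47.3 hours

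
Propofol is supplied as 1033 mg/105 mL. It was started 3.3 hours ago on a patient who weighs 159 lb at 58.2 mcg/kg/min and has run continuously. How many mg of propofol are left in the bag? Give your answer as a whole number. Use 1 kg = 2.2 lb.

200 mg

Weight = 159 lb ÷ 2.2 lb/kg = 72.27273 kg
Dose = 58.2 mcg/kg/min × 72.27273 kg = 4206.273 mcg/min
4206.273 mcg/min × 60 min/hr = 252376.4 mcg/hr
Concentration = 1033 mg ÷ 105 mL = 9.838095 mg/mL = 9838.095 mcg/mL
Rate = 252376.4 mcg/hr ÷ 9838.095 mcg/mL = 25.65297 mL/hr
Volume infused = 25.65297 mL/hr × 3.3 hr = 84.6548 mL
Volume remaining = 105 − 84.6548 = 20.3452 mL
Drug remaining = 20.3452 mL × 9838.095 mcg/mL = 200158 mcg = 200.158 mg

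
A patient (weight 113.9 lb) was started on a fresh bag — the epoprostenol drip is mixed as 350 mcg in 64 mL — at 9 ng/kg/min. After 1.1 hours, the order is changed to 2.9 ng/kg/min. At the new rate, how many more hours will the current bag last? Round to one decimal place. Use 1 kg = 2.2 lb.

Initial rate:
Weight = 113.9 lb ÷ 2.2 lb/kg = 51.77273 kg
Dose = 9 ng/kg/min × 51.77273 kg = 465.9545 ng/min
465.9545 ng/min × 60 min/hr = 27957.27 ng/hr
Concentration = 350 mcg ÷ 64 mL = 5.46875 mcg/mL = 5468.75 ng/mL
Rate = 27957.27 ng/hr ÷ 5468.75 ng/mL = 5.112187 mL/hr
Volume infused so far = 5.112187 mL/hr × 1.1 hr = 5.623406 mL
Volume remaining = 64 − 5.623406 = 58.37659 mL
New rate:
Dose = 2.9 ng/kg/min × 51.77273 kg = 150.1409 ng/min
150.1409 ng/min × 60 min/hr = 9008.455 ng/hr
Rate = 9008.455 ng/hr ÷ 5468.75 ng/mL = 1.64726 mL/hr
Time remaining = 58.37659 mL ÷ 1.64726 mL/hr = 35.4386 hr

35.4 hours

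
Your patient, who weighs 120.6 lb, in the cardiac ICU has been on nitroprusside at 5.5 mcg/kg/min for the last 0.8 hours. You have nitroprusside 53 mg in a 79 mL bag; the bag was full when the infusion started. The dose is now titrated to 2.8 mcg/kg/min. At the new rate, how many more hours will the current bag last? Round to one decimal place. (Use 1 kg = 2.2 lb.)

4.2 hours

Initial rate:
Weight = 120.6 lb ÷ 2.2 lb/kg = 54.81818 kg
Dose = 5.5 mcg/kg/min × 54.81818 kg = 301.5 mcg/min
301.5 mcg/min × 60 min/hr = 18090 mcg/hr
Concentration = 53 mg ÷ 79 mL = 0.6708861 mg/mL = 670.8861 mcg/mL
Rate = 18090 mcg/hr ÷ 670.8861 mcg/mL = 26.96434 mL/hr
Volume infused so far = 26.96434 mL/hr × 0.8 hr = 21.57147 mL
Volume remaining = 79 − 21.57147 = 57.42853 mL
New rate:
Dose = 2.8 mcg/kg/min × 54.81818 kg = 153.4909 mcg/min
153.4909 mcg/min × 60 min/hr = 9209.455 mcg/hr
Rate = 9209.455 mcg/hr ÷ 670.8861 mcg/mL = 13.7273 mL/hr
Time remaining = 57.42853 mL ÷ 13.7273 mL/hr = 4.183527 hr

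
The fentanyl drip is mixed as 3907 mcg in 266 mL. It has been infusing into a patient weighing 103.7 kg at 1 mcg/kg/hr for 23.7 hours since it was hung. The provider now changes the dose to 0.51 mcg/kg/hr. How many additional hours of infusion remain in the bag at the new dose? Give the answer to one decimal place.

Initial rate:
Dose = 1 mcg/kg/hr × 103.7 kg = 103.7 mcg/hr
Concentration = 3907 mcg ÷ 266 mL = 14.68797 mcg/mL
Rate = 103.7 mcg/hr ÷ 14.68797 mcg/mL = 7.0602 mL/hr
Volume infused so far = 7.0602 mL/hr × 23.7 hr = 167.3267 mL
Volume remaining = 266 − 167.3267 = 98.67327 mL
New rate:
Dose = 0.51 mcg/kg/hr × 103.7 kg = 52.887 mcg/hr
Rate = 52.887 mcg/hr ÷ 14.68797 mcg/mL = 3.600702 mL/hr
Time remaining = 98.67327 mL ÷ 3.600702 mL/hr = 27.4039 hr

27.4 hours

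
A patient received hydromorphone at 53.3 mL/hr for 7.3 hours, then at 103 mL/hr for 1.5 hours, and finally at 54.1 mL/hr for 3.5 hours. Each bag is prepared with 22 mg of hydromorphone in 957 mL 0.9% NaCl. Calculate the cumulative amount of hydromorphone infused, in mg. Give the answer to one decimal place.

16.8 mg

Concentration = 22 mg ÷ 957 mL = 0.02298851 mg/mL
Stage 1: 53.3 mL/hr × 7.3 hr = 389.09 mL → 389.09 mL × 0.02298851 mg/mL = 8.944598 mg
Stage 2: 103 mL/hr × 1.5 hr = 154.5 mL → 154.5 mL × 0.02298851 mg/mL = 3.551724 mg
Stage 3: 54.1 mL/hr × 3.5 hr = 189.35 mL → 189.35 mL × 0.02298851 mg/mL = 4.352874 mg
Total = 8.944598 + 3.551724 + 4.352874 = 16.8492 mg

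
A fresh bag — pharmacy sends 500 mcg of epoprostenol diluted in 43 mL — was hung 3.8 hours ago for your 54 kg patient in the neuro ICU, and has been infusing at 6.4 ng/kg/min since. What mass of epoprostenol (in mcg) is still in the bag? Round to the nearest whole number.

Dose = 6.4 ng/kg/min × 54 kg = 345.6 ng/min
345.6 ng/min × 60 min/hr = 20736 ng/hr
Concentration = 500 mcg ÷ 43 mL = 11.62791 mcg/mL = 11627.91 ng/mL
Rate = 20736 ng/hr ÷ 11627.91 ng/mL = 1.783296 mL/hr
Volume infused = 1.783296 mL/hr × 3.8 hr = 6.776525 mL
Volume remaining = 43 − 6.776525 = 36.22348 mL
Drug remaining = 36.22348 mL × 11627.91 ng/mL = 421203.2 ng = 421.2032 mcg

421 mcg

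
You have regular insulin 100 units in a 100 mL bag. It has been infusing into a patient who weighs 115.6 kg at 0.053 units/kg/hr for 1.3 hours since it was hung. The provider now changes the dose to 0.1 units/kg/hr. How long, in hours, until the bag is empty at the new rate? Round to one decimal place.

Initial rate:
Dose = 0.053 units/kg/hr × 115.6 kg = 6.1268 units/hr
Concentration = 100 units ÷ 100 mL = 1 units/mL
Rate = 6.1268 units/hr ÷ 1 units/mL = 6.1268 mL/hr
Volume infused so far = 6.1268 mL/hr × 1.3 hr = 7.96484 mL
Volume remaining = 100 − 7.96484 = 92.03516 mL
New rate:
Dose = 0.1 units/kg/hr × 115.6 kg = 11.56 units/hr
Rate = 11.56 units/hr ÷ 1 units/mL = 11.56 mL/hr
Time remaining = 92.03516 mL ÷ 11.56 mL/hr = 7.961519 hr

8.0 hours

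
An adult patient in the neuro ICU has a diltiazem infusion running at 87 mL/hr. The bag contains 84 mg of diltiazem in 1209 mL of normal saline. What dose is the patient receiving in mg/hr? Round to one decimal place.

Concentration = 84 mg ÷ 1209 mL = 0.06947891 mg/mL
Drug rate = 87 mL/hr × 0.06947891 mg/mL = 6.044665 mg/hr

6.0 mg/hr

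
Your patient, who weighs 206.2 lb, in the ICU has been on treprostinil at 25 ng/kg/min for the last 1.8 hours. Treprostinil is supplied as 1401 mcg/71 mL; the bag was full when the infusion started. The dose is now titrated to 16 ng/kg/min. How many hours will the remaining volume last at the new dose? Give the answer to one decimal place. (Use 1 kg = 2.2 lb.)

Initial rate:
Weight = 206.2 lb ÷ 2.2 lb/kg = 93.72727 kg
Dose = 25 ng/kg/min × 93.72727 kg = 2343.182 ng/min
2343.182 ng/min × 60 min/hr = 140590.9 ng/hr
Concentration = 1401 mcg ÷ 71 mL = 19.73239 mcg/mL = 19732.39 ng/mL
Rate = 140590.9 ng/hr ÷ 19732.39 ng/mL = 7.124878 mL/hr
Volume infused so far = 7.124878 mL/hr × 1.8 hr = 12.82478 mL
Volume remaining = 71 − 12.82478 = 58.17522 mL
New rate:
Dose = 16 ng/kg/min × 93.72727 kg = 1499.636 ng/min
1499.636 ng/min × 60 min/hr = 89978.18 ng/hr
Rate = 89978.18 ng/hr ÷ 19732.39 ng/mL = 4.559922 mL/hr
Time remaining = 58.17522 mL ÷ 4.559922 mL/hr = 12.75794 hr

12.8 hours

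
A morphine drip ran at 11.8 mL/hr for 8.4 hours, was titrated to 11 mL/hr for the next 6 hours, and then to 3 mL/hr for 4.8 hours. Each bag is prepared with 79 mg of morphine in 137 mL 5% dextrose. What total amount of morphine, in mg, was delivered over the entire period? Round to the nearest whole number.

Concentration = 79 mg ÷ 137 mL = 0.5766423 mg/mL
Stage 1: 11.8 mL/hr × 8.4 hr = 99.12 mL → 99.12 mL × 0.5766423 mg/mL = 57.15679 mg
Stage 2: 11 mL/hr × 6 hr = 66 mL → 66 mL × 0.5766423 mg/mL = 38.05839 mg
Stage 3: 3 mL/hr × 4.8 hr = 14.4 mL → 14.4 mL × 0.5766423 mg/mL = 8.30365 mg
Total = 57.15679 + 38.05839 + 8.30365 = 103.5188 mg

104 mg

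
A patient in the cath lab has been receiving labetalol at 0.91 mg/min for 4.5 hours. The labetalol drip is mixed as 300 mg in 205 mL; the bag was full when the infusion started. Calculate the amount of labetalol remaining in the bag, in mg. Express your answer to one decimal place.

54.3 mg

0.91 mg/min × 60 min/hr = 54.6 mg/hr
Concentration = 300 mg ÷ 205 mL = 1.463415 mg/mL
Rate = 54.6 mg/hr ÷ 1.463415 mg/mL = 37.31 mL/hr
Volume infused = 37.31 mL/hr × 4.5 hr = 167.895 mL
Volume remaining = 205 − 167.895 = 37.105 mL
Drug remaining = 37.105 mL × 1.463415 mg/mL = 54.3 mg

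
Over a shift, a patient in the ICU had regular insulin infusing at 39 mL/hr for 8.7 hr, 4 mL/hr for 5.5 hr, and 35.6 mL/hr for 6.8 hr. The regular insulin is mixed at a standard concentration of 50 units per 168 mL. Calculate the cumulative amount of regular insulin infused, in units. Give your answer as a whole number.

Concentration = 50 units ÷ 168 mL = 0.297619 units/mL
Stage 1: 39 mL/hr × 8.7 hr = 339.3 mL → 339.3 mL × 0.297619 units/mL = 100.9821 units
Stage 2: 4 mL/hr × 5.5 hr = 22 mL → 22 mL × 0.297619 units/mL = 6.547619 units
Stage 3: 35.6 mL/hr × 6.8 hr = 242.08 mL → 242.08 mL × 0.297619 units/mL = 72.04762 units
Total = 100.9821 + 6.547619 + 72.04762 = 179.5774 units

180 units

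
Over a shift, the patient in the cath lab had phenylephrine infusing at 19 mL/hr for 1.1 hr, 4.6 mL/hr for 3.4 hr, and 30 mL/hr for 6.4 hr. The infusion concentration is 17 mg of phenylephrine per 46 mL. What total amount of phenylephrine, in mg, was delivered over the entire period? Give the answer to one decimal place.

84.5 mg

Concentration = 17 mg ÷ 46 mL = 0.3695652 mg/mL
Stage 1: 19 mL/hr × 1.1 hr = 20.9 mL → 20.9 mL × 0.3695652 mg/mL = 7.723913 mg
Stage 2: 4.6 mL/hr × 3.4 hr = 15.64 mL → 15.64 mL × 0.3695652 mg/mL = 5.78 mg
Stage 3: 30 mL/hr × 6.4 hr = 192 mL → 192 mL × 0.3695652 mg/mL = 70.95652 mg
Total = 7.723913 + 5.78 + 70.95652 = 84.46043 mg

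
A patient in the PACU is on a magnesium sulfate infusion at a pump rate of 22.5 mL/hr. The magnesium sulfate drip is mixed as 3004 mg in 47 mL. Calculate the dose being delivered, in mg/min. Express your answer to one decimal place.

24.0 mg/min

Concentration = 3004 mg ÷ 47 mL = 63.91489 mg/mL
Drug rate = 22.5 mL/hr × 63.91489 mg/mL = 1438.085 mg/hr
1438.085 mg/hr ÷ 60 min/hr = 23.96809 mg/min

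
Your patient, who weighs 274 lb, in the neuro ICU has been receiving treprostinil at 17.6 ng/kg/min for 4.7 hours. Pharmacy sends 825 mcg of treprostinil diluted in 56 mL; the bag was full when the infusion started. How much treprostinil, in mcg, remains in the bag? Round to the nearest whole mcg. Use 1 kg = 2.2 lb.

207 mcg

Weight = 274 lb ÷ 2.2 lb/kg = 124.5455 kg
Dose = 17.6 ng/kg/min × 124.5455 kg = 2192 ng/min
2192 ng/min × 60 min/hr = 131520 ng/hr
Concentration = 825 mcg ÷ 56 mL = 14.73214 mcg/mL = 14732.14 ng/mL
Rate = 131520 ng/hr ÷ 14732.14 ng/mL = 8.927418 mL/hr
Volume infused = 8.927418 mL/hr × 4.7 hr = 41.95887 mL
Volume remaining = 56 − 41.95887 = 14.04113 mL
Drug remaining = 14.04113 mL × 14732.14 ng/mL = 206856 ng = 206.856 mcg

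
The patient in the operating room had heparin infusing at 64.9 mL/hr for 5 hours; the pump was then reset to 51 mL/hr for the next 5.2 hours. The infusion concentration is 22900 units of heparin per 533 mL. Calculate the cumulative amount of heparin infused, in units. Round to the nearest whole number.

25336 units

Concentration = 22900 units ÷ 533 mL = 42.96435 units/mL
Stage 1: 64.9 mL/hr × 5 hr = 324.5 mL → 324.5 mL × 42.96435 units/mL = 13941.93 units
Stage 2: 51 mL/hr × 5.2 hr = 265.2 mL → 265.2 mL × 42.96435 units/mL = 11394.15 units
Total = 13941.93 + 11394.15 = 25336.08 units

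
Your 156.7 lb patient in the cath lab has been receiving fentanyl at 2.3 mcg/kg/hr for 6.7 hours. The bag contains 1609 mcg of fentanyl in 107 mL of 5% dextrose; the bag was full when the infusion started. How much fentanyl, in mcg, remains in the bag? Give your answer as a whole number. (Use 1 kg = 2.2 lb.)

511 mcg

Weight = 156.7 lb ÷ 2.2 lb/kg = 71.22727 kg
Dose = 2.3 mcg/kg/hr × 71.22727 kg = 163.8227 mcg/hr
Concentration = 1609 mcg ÷ 107 mL = 15.03738 mcg/mL
Rate = 163.8227 mcg/hr ÷ 15.03738 mcg/mL = 10.89436 mL/hr
Volume infused = 10.89436 mL/hr × 6.7 hr = 72.99224 mL
Volume remaining = 107 − 72.99224 = 34.00776 mL
Drug remaining = 34.00776 mL × 15.03738 mcg/mL = 511.3877 mcg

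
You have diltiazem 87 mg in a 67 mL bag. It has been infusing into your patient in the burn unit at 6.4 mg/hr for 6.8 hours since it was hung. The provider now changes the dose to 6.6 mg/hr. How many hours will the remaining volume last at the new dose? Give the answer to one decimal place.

Initial rate:
Concentration = 87 mg ÷ 67 mL = 1.298507 mg/mL
Rate = 6.4 mg/hr ÷ 1.298507 mg/mL = 4.928736 mL/hr
Volume infused so far = 4.928736 mL/hr × 6.8 hr = 33.5154 mL
Volume remaining = 67 − 33.5154 = 33.4846 mL
New rate:
Rate = 6.6 mg/hr ÷ 1.298507 mg/mL = 5.082759 mL/hr
Time remaining = 33.4846 mL ÷ 5.082759 mL/hr = 6.587879 hr

6.6 hours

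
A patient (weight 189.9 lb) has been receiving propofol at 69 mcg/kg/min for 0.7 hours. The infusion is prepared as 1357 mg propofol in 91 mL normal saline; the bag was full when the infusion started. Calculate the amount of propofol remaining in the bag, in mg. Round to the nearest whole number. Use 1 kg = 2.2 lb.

Weight = 189.9 lb ÷ 2.2 lb/kg = 86.31818 kg
Dose = 69 mcg/kg/min × 86.31818 kg = 5955.955 mcg/min
5955.955 mcg/min × 60 min/hr = 357357.3 mcg/hr
Concentration = 1357 mg ÷ 91 mL = 14.91209 mg/mL = 14912.09 mcg/mL
Rate = 357357.3 mcg/hr ÷ 14912.09 mcg/mL = 23.96427 mL/hr
Volume infused = 23.96427 mL/hr × 0.7 hr = 16.77499 mL
Volume remaining = 91 − 16.77499 = 74.22501 mL
Drug remaining = 74.22501 mL × 14912.09 mcg/mL = 1106850 mcg = 1106.85 mg

1107 mg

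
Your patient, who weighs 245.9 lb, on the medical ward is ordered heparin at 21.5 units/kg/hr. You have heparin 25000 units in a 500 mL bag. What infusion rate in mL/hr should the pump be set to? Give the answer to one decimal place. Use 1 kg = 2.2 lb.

48.1 mL/hr

Weight = 245.9 lb ÷ 2.2 lb/kg = 111.7727 kg
Dose = 21.5 units/kg/hr × 111.7727 kg = 2403.114 units/hr
Concentration = 25000 units ÷ 500 mL = 50 units/mL
Rate = 2403.114 units/hr ÷ 50 units/mL = 48.06227 mL/hr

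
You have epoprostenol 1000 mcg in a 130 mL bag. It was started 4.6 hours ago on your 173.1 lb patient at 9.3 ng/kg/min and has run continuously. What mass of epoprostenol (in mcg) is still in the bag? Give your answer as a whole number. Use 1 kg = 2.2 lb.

Weight = 173.1 lb ÷ 2.2 lb/kg = 78.68182 kg
Dose = 9.3 ng/kg/min × 78.68182 kg = 731.7409 ng/min
731.7409 ng/min × 60 min/hr = 43904.45 ng/hr
Concentration = 1000 mcg ÷ 130 mL = 7.692308 mcg/mL = 7692.308 ng/mL
Rate = 43904.45 ng/hr ÷ 7692.308 ng/mL = 5.707579 mL/hr
Volume infused = 5.707579 mL/hr × 4.6 hr = 26.25486 mL
Volume remaining = 130 − 26.25486 = 103.7451 mL
Drug remaining = 103.7451 mL × 7692.308 ng/mL = 798039.5 ng = 798.0395 mcg

798 mcg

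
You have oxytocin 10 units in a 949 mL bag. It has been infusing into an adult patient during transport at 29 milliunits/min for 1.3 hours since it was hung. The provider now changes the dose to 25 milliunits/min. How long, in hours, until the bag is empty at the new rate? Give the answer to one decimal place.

Initial rate:
29 milliunits/min × 60 min/hr = 1740 milliunits/hr
Concentration = 10 units ÷ 949 mL = 0.01053741 units/mL = 10.53741 milliunits/mL
Rate = 1740 milliunits/hr ÷ 10.53741 milliunits/mL = 165.126 mL/hr
Volume infused so far = 165.126 mL/hr × 1.3 hr = 214.6638 mL
Volume remaining = 949 − 214.6638 = 734.3362 mL
New rate:
25 milliunits/min × 60 min/hr = 1500 milliunits/hr
Rate = 1500 milliunits/hr ÷ 10.53741 milliunits/mL = 142.35 mL/hr
Time remaining = 734.3362 mL ÷ 142.35 mL/hr = 5.158667 hr

5.2 hours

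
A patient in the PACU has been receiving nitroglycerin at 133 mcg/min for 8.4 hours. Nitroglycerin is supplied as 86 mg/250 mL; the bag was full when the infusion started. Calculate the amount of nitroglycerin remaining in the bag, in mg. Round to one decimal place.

133 mcg/min × 60 min/hr = 7980 mcg/hr
Concentration = 86 mg ÷ 250 mL = 0.344 mg/mL = 344 mcg/mL
Rate = 7980 mcg/hr ÷ 344 mcg/mL = 23.19767 mL/hr
Volume infused = 23.19767 mL/hr × 8.4 hr = 194.8605 mL
Volume remaining = 250 − 194.8605 = 55.13953 mL
Drug remaining = 55.13953 mL × 344 mcg/mL = 18968 mcg = 18.968 mg

19.0 mg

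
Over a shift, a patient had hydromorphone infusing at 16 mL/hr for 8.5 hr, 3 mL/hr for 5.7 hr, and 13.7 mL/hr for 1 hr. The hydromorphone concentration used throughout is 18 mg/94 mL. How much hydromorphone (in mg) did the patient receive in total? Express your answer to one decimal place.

Concentration = 18 mg ÷ 94 mL = 0.1914894 mg/mL
Stage 1: 16 mL/hr × 8.5 hr = 136 mL → 136 mL × 0.1914894 mg/mL = 26.04255 mg
Stage 2: 3 mL/hr × 5.7 hr = 17.1 mL → 17.1 mL × 0.1914894 mg/mL = 3.274468 mg
Stage 3: 13.7 mL/hr × 1 hr = 13.7 mL → 13.7 mL × 0.1914894 mg/mL = 2.623404 mg
Total = 26.04255 + 3.274468 + 2.623404 = 31.94043 mg

31.9 mg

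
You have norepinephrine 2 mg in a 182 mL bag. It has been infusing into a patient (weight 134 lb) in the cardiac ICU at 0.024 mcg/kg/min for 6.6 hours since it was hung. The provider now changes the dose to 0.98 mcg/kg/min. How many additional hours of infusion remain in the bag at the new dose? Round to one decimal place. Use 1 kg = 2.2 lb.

0.4 hours

Initial rate:
Weight = 134 lb ÷ 2.2 lb/kg = 60.90909 kg
Dose = 0.024 mcg/kg/min × 60.90909 kg = 1.461818 mcg/min
1.461818 mcg/min × 60 min/hr = 87.70909 mcg/hr
Concentration = 2 mg ÷ 182 mL = 0.01098901 mg/mL = 10.98901 mcg/mL
Rate = 87.70909 mcg/hr ÷ 10.98901 mcg/mL = 7.981527 mL/hr
Volume infused so far = 7.981527 mL/hr × 6.6 hr = 52.67808 mL
Volume remaining = 182 − 52.67808 = 129.3219 mL
New rate:
Dose = 0.98 mcg/kg/min × 60.90909 kg = 59.69091 mcg/min
59.69091 mcg/min × 60 min/hr = 3581.455 mcg/hr
Rate = 3581.455 mcg/hr ÷ 10.98901 mcg/mL = 325.9124 mL/hr
Time remaining = 129.3219 mL ÷ 325.9124 mL/hr = 0.3967997 hr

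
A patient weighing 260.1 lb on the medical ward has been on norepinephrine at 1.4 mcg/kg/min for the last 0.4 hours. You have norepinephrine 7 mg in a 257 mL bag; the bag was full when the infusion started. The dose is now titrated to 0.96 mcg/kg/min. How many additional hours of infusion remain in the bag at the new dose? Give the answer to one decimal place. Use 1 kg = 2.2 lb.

0.4 hours

Initial rate:
Weight = 260.1 lb ÷ 2.2 lb/kg = 118.2273 kg
Dose = 1.4 mcg/kg/min × 118.2273 kg = 165.5182 mcg/min
165.5182 mcg/min × 60 min/hr = 9931.091 mcg/hr
Concentration = 7 mg ÷ 257 mL = 0.02723735 mg/mL = 27.23735 mcg/mL
Rate = 9931.091 mcg/hr ÷ 27.23735 mcg/mL = 364.6129 mL/hr
Volume infused so far = 364.6129 mL/hr × 0.4 hr = 145.8452 mL
Volume remaining = 257 − 145.8452 = 111.1548 mL
New rate:
Dose = 0.96 mcg/kg/min × 118.2273 kg = 113.4982 mcg/min
113.4982 mcg/min × 60 min/hr = 6809.891 mcg/hr
Rate = 6809.891 mcg/hr ÷ 27.23735 mcg/mL = 250.0203 mL/hr
Time remaining = 111.1548 mL ÷ 250.0203 mL/hr = 0.4445833 hr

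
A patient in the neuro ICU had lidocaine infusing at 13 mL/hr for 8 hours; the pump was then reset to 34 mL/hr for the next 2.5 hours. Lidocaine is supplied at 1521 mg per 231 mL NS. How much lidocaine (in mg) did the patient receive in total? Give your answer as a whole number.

Concentration = 1521 mg ÷ 231 mL = 6.584416 mg/mL
Stage 1: 13 mL/hr × 8 hr = 104 mL → 104 mL × 6.584416 mg/mL = 684.7792 mg
Stage 2: 34 mL/hr × 2.5 hr = 85 mL → 85 mL × 6.584416 mg/mL = 559.6753 mg
Total = 684.7792 + 559.6753 = 1244.455 mg

1244 mg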